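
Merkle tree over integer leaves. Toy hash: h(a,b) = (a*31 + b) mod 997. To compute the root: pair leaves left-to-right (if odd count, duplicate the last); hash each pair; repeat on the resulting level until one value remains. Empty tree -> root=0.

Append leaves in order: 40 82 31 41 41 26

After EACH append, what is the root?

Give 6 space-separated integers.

Answer: 40 325 100 110 529 49

Derivation:
After append 40 (leaves=[40]):
  L0: [40]
  root=40
After append 82 (leaves=[40, 82]):
  L0: [40, 82]
  L1: h(40,82)=(40*31+82)%997=325 -> [325]
  root=325
After append 31 (leaves=[40, 82, 31]):
  L0: [40, 82, 31]
  L1: h(40,82)=(40*31+82)%997=325 h(31,31)=(31*31+31)%997=992 -> [325, 992]
  L2: h(325,992)=(325*31+992)%997=100 -> [100]
  root=100
After append 41 (leaves=[40, 82, 31, 41]):
  L0: [40, 82, 31, 41]
  L1: h(40,82)=(40*31+82)%997=325 h(31,41)=(31*31+41)%997=5 -> [325, 5]
  L2: h(325,5)=(325*31+5)%997=110 -> [110]
  root=110
After append 41 (leaves=[40, 82, 31, 41, 41]):
  L0: [40, 82, 31, 41, 41]
  L1: h(40,82)=(40*31+82)%997=325 h(31,41)=(31*31+41)%997=5 h(41,41)=(41*31+41)%997=315 -> [325, 5, 315]
  L2: h(325,5)=(325*31+5)%997=110 h(315,315)=(315*31+315)%997=110 -> [110, 110]
  L3: h(110,110)=(110*31+110)%997=529 -> [529]
  root=529
After append 26 (leaves=[40, 82, 31, 41, 41, 26]):
  L0: [40, 82, 31, 41, 41, 26]
  L1: h(40,82)=(40*31+82)%997=325 h(31,41)=(31*31+41)%997=5 h(41,26)=(41*31+26)%997=300 -> [325, 5, 300]
  L2: h(325,5)=(325*31+5)%997=110 h(300,300)=(300*31+300)%997=627 -> [110, 627]
  L3: h(110,627)=(110*31+627)%997=49 -> [49]
  root=49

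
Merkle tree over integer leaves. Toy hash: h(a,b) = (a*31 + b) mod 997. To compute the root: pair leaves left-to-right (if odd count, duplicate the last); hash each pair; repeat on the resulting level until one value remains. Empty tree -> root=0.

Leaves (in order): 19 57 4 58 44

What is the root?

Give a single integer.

L0: [19, 57, 4, 58, 44]
L1: h(19,57)=(19*31+57)%997=646 h(4,58)=(4*31+58)%997=182 h(44,44)=(44*31+44)%997=411 -> [646, 182, 411]
L2: h(646,182)=(646*31+182)%997=268 h(411,411)=(411*31+411)%997=191 -> [268, 191]
L3: h(268,191)=(268*31+191)%997=523 -> [523]

Answer: 523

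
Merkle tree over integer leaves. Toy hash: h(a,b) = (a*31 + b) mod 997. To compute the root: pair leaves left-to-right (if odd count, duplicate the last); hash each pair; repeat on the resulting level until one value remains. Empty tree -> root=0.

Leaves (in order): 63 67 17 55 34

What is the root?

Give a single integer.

L0: [63, 67, 17, 55, 34]
L1: h(63,67)=(63*31+67)%997=26 h(17,55)=(17*31+55)%997=582 h(34,34)=(34*31+34)%997=91 -> [26, 582, 91]
L2: h(26,582)=(26*31+582)%997=391 h(91,91)=(91*31+91)%997=918 -> [391, 918]
L3: h(391,918)=(391*31+918)%997=78 -> [78]

Answer: 78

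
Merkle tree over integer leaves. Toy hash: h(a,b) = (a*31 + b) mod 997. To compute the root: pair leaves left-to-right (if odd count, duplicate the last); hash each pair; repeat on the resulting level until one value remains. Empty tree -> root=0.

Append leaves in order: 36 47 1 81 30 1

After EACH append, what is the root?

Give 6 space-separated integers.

Answer: 36 166 193 273 300 369

Derivation:
After append 36 (leaves=[36]):
  L0: [36]
  root=36
After append 47 (leaves=[36, 47]):
  L0: [36, 47]
  L1: h(36,47)=(36*31+47)%997=166 -> [166]
  root=166
After append 1 (leaves=[36, 47, 1]):
  L0: [36, 47, 1]
  L1: h(36,47)=(36*31+47)%997=166 h(1,1)=(1*31+1)%997=32 -> [166, 32]
  L2: h(166,32)=(166*31+32)%997=193 -> [193]
  root=193
After append 81 (leaves=[36, 47, 1, 81]):
  L0: [36, 47, 1, 81]
  L1: h(36,47)=(36*31+47)%997=166 h(1,81)=(1*31+81)%997=112 -> [166, 112]
  L2: h(166,112)=(166*31+112)%997=273 -> [273]
  root=273
After append 30 (leaves=[36, 47, 1, 81, 30]):
  L0: [36, 47, 1, 81, 30]
  L1: h(36,47)=(36*31+47)%997=166 h(1,81)=(1*31+81)%997=112 h(30,30)=(30*31+30)%997=960 -> [166, 112, 960]
  L2: h(166,112)=(166*31+112)%997=273 h(960,960)=(960*31+960)%997=810 -> [273, 810]
  L3: h(273,810)=(273*31+810)%997=300 -> [300]
  root=300
After append 1 (leaves=[36, 47, 1, 81, 30, 1]):
  L0: [36, 47, 1, 81, 30, 1]
  L1: h(36,47)=(36*31+47)%997=166 h(1,81)=(1*31+81)%997=112 h(30,1)=(30*31+1)%997=931 -> [166, 112, 931]
  L2: h(166,112)=(166*31+112)%997=273 h(931,931)=(931*31+931)%997=879 -> [273, 879]
  L3: h(273,879)=(273*31+879)%997=369 -> [369]
  root=369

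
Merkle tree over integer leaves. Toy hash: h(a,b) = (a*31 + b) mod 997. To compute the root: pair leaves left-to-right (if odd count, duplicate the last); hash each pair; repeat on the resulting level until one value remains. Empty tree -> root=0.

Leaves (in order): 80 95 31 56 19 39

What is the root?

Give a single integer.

Answer: 797

Derivation:
L0: [80, 95, 31, 56, 19, 39]
L1: h(80,95)=(80*31+95)%997=581 h(31,56)=(31*31+56)%997=20 h(19,39)=(19*31+39)%997=628 -> [581, 20, 628]
L2: h(581,20)=(581*31+20)%997=85 h(628,628)=(628*31+628)%997=156 -> [85, 156]
L3: h(85,156)=(85*31+156)%997=797 -> [797]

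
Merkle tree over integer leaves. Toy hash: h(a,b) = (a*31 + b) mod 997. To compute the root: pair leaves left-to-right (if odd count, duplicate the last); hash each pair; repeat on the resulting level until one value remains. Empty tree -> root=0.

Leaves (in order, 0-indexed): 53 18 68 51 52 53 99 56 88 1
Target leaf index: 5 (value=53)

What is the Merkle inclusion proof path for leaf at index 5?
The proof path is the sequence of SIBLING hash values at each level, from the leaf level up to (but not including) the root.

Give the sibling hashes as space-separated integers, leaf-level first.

Answer: 52 134 809 902

Derivation:
L0 (leaves): [53, 18, 68, 51, 52, 53, 99, 56, 88, 1], target index=5
L1: h(53,18)=(53*31+18)%997=664 [pair 0] h(68,51)=(68*31+51)%997=165 [pair 1] h(52,53)=(52*31+53)%997=668 [pair 2] h(99,56)=(99*31+56)%997=134 [pair 3] h(88,1)=(88*31+1)%997=735 [pair 4] -> [664, 165, 668, 134, 735]
  Sibling for proof at L0: 52
L2: h(664,165)=(664*31+165)%997=809 [pair 0] h(668,134)=(668*31+134)%997=902 [pair 1] h(735,735)=(735*31+735)%997=589 [pair 2] -> [809, 902, 589]
  Sibling for proof at L1: 134
L3: h(809,902)=(809*31+902)%997=59 [pair 0] h(589,589)=(589*31+589)%997=902 [pair 1] -> [59, 902]
  Sibling for proof at L2: 809
L4: h(59,902)=(59*31+902)%997=737 [pair 0] -> [737]
  Sibling for proof at L3: 902
Root: 737
Proof path (sibling hashes from leaf to root): [52, 134, 809, 902]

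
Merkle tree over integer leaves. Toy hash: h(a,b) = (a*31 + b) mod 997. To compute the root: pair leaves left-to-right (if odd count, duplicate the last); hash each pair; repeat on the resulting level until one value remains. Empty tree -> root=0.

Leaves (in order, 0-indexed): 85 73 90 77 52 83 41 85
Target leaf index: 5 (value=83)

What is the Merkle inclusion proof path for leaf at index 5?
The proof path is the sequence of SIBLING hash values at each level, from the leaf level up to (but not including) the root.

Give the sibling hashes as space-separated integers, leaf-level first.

Answer: 52 359 76

Derivation:
L0 (leaves): [85, 73, 90, 77, 52, 83, 41, 85], target index=5
L1: h(85,73)=(85*31+73)%997=714 [pair 0] h(90,77)=(90*31+77)%997=873 [pair 1] h(52,83)=(52*31+83)%997=698 [pair 2] h(41,85)=(41*31+85)%997=359 [pair 3] -> [714, 873, 698, 359]
  Sibling for proof at L0: 52
L2: h(714,873)=(714*31+873)%997=76 [pair 0] h(698,359)=(698*31+359)%997=63 [pair 1] -> [76, 63]
  Sibling for proof at L1: 359
L3: h(76,63)=(76*31+63)%997=425 [pair 0] -> [425]
  Sibling for proof at L2: 76
Root: 425
Proof path (sibling hashes from leaf to root): [52, 359, 76]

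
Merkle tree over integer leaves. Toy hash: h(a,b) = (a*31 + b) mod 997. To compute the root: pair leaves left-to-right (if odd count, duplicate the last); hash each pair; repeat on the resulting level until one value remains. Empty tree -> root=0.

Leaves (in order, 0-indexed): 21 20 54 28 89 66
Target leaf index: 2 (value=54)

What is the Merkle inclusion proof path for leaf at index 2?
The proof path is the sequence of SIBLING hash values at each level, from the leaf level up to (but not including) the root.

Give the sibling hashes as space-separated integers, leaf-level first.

Answer: 28 671 670

Derivation:
L0 (leaves): [21, 20, 54, 28, 89, 66], target index=2
L1: h(21,20)=(21*31+20)%997=671 [pair 0] h(54,28)=(54*31+28)%997=705 [pair 1] h(89,66)=(89*31+66)%997=831 [pair 2] -> [671, 705, 831]
  Sibling for proof at L0: 28
L2: h(671,705)=(671*31+705)%997=569 [pair 0] h(831,831)=(831*31+831)%997=670 [pair 1] -> [569, 670]
  Sibling for proof at L1: 671
L3: h(569,670)=(569*31+670)%997=363 [pair 0] -> [363]
  Sibling for proof at L2: 670
Root: 363
Proof path (sibling hashes from leaf to root): [28, 671, 670]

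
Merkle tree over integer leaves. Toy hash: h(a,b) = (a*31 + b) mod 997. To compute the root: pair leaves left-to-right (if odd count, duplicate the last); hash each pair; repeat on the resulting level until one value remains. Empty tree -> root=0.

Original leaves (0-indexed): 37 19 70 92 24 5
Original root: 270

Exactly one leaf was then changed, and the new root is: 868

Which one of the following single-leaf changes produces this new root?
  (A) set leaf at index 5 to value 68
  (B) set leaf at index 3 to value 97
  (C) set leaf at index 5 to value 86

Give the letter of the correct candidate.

Original leaves: [37, 19, 70, 92, 24, 5]
Target new root: 868
Try each candidate change and compute the resulting root:
Candidate A: set leaf[5] = 68 -> leaves = [37, 19, 70, 92, 24, 68]
  L0: [37, 19, 70, 92, 24, 68]
  L1: h(37,19)=(37*31+19)%997=169 h(70,92)=(70*31+92)%997=268 h(24,68)=(24*31+68)%997=812 -> [169, 268, 812]
  L2: h(169,268)=(169*31+268)%997=522 h(812,812)=(812*31+812)%997=62 -> [522, 62]
  L3: h(522,62)=(522*31+62)%997=292 -> [292]
  root = 292 != target 868
Candidate B: set leaf[3] = 97 -> leaves = [37, 19, 70, 97, 24, 5]
  L0: [37, 19, 70, 97, 24, 5]
  L1: h(37,19)=(37*31+19)%997=169 h(70,97)=(70*31+97)%997=273 h(24,5)=(24*31+5)%997=749 -> [169, 273, 749]
  L2: h(169,273)=(169*31+273)%997=527 h(749,749)=(749*31+749)%997=40 -> [527, 40]
  L3: h(527,40)=(527*31+40)%997=425 -> [425]
  root = 425 != target 868
Candidate C: set leaf[5] = 86 -> leaves = [37, 19, 70, 92, 24, 86]
  L0: [37, 19, 70, 92, 24, 86]
  L1: h(37,19)=(37*31+19)%997=169 h(70,92)=(70*31+92)%997=268 h(24,86)=(24*31+86)%997=830 -> [169, 268, 830]
  L2: h(169,268)=(169*31+268)%997=522 h(830,830)=(830*31+830)%997=638 -> [522, 638]
  L3: h(522,638)=(522*31+638)%997=868 -> [868]
  root = 868 == target 868  ** MATCH **
Candidate C produces the target root.

Answer: C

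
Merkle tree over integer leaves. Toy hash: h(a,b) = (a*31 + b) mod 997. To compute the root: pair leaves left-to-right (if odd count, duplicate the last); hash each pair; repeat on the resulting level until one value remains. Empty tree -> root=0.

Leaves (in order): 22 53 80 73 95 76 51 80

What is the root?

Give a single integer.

Answer: 439

Derivation:
L0: [22, 53, 80, 73, 95, 76, 51, 80]
L1: h(22,53)=(22*31+53)%997=735 h(80,73)=(80*31+73)%997=559 h(95,76)=(95*31+76)%997=30 h(51,80)=(51*31+80)%997=664 -> [735, 559, 30, 664]
L2: h(735,559)=(735*31+559)%997=413 h(30,664)=(30*31+664)%997=597 -> [413, 597]
L3: h(413,597)=(413*31+597)%997=439 -> [439]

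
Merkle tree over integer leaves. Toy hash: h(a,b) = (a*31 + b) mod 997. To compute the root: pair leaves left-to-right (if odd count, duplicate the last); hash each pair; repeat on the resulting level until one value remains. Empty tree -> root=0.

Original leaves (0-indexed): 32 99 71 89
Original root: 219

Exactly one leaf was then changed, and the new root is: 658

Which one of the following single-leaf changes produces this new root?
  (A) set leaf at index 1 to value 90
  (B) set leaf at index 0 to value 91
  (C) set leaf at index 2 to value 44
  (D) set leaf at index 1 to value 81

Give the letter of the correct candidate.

Original leaves: [32, 99, 71, 89]
Target new root: 658
Try each candidate change and compute the resulting root:
Candidate A: set leaf[1] = 90 -> leaves = [32, 90, 71, 89]
  L0: [32, 90, 71, 89]
  L1: h(32,90)=(32*31+90)%997=85 h(71,89)=(71*31+89)%997=296 -> [85, 296]
  L2: h(85,296)=(85*31+296)%997=937 -> [937]
  root = 937 != target 658
Candidate B: set leaf[0] = 91 -> leaves = [91, 99, 71, 89]
  L0: [91, 99, 71, 89]
  L1: h(91,99)=(91*31+99)%997=926 h(71,89)=(71*31+89)%997=296 -> [926, 296]
  L2: h(926,296)=(926*31+296)%997=89 -> [89]
  root = 89 != target 658
Candidate C: set leaf[2] = 44 -> leaves = [32, 99, 44, 89]
  L0: [32, 99, 44, 89]
  L1: h(32,99)=(32*31+99)%997=94 h(44,89)=(44*31+89)%997=456 -> [94, 456]
  L2: h(94,456)=(94*31+456)%997=379 -> [379]
  root = 379 != target 658
Candidate D: set leaf[1] = 81 -> leaves = [32, 81, 71, 89]
  L0: [32, 81, 71, 89]
  L1: h(32,81)=(32*31+81)%997=76 h(71,89)=(71*31+89)%997=296 -> [76, 296]
  L2: h(76,296)=(76*31+296)%997=658 -> [658]
  root = 658 == target 658  ** MATCH **
Candidate D produces the target root.

Answer: D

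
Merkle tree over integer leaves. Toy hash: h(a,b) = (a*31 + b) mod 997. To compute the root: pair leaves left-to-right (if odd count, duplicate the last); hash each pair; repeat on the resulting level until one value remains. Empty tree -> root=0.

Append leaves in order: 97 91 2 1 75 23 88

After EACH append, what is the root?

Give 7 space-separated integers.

After append 97 (leaves=[97]):
  L0: [97]
  root=97
After append 91 (leaves=[97, 91]):
  L0: [97, 91]
  L1: h(97,91)=(97*31+91)%997=107 -> [107]
  root=107
After append 2 (leaves=[97, 91, 2]):
  L0: [97, 91, 2]
  L1: h(97,91)=(97*31+91)%997=107 h(2,2)=(2*31+2)%997=64 -> [107, 64]
  L2: h(107,64)=(107*31+64)%997=390 -> [390]
  root=390
After append 1 (leaves=[97, 91, 2, 1]):
  L0: [97, 91, 2, 1]
  L1: h(97,91)=(97*31+91)%997=107 h(2,1)=(2*31+1)%997=63 -> [107, 63]
  L2: h(107,63)=(107*31+63)%997=389 -> [389]
  root=389
After append 75 (leaves=[97, 91, 2, 1, 75]):
  L0: [97, 91, 2, 1, 75]
  L1: h(97,91)=(97*31+91)%997=107 h(2,1)=(2*31+1)%997=63 h(75,75)=(75*31+75)%997=406 -> [107, 63, 406]
  L2: h(107,63)=(107*31+63)%997=389 h(406,406)=(406*31+406)%997=31 -> [389, 31]
  L3: h(389,31)=(389*31+31)%997=126 -> [126]
  root=126
After append 23 (leaves=[97, 91, 2, 1, 75, 23]):
  L0: [97, 91, 2, 1, 75, 23]
  L1: h(97,91)=(97*31+91)%997=107 h(2,1)=(2*31+1)%997=63 h(75,23)=(75*31+23)%997=354 -> [107, 63, 354]
  L2: h(107,63)=(107*31+63)%997=389 h(354,354)=(354*31+354)%997=361 -> [389, 361]
  L3: h(389,361)=(389*31+361)%997=456 -> [456]
  root=456
After append 88 (leaves=[97, 91, 2, 1, 75, 23, 88]):
  L0: [97, 91, 2, 1, 75, 23, 88]
  L1: h(97,91)=(97*31+91)%997=107 h(2,1)=(2*31+1)%997=63 h(75,23)=(75*31+23)%997=354 h(88,88)=(88*31+88)%997=822 -> [107, 63, 354, 822]
  L2: h(107,63)=(107*31+63)%997=389 h(354,822)=(354*31+822)%997=829 -> [389, 829]
  L3: h(389,829)=(389*31+829)%997=924 -> [924]
  root=924

Answer: 97 107 390 389 126 456 924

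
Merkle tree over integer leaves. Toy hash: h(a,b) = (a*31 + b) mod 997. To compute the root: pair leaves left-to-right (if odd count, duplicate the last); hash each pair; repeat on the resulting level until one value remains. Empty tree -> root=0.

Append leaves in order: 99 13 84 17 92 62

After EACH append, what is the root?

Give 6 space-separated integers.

After append 99 (leaves=[99]):
  L0: [99]
  root=99
After append 13 (leaves=[99, 13]):
  L0: [99, 13]
  L1: h(99,13)=(99*31+13)%997=91 -> [91]
  root=91
After append 84 (leaves=[99, 13, 84]):
  L0: [99, 13, 84]
  L1: h(99,13)=(99*31+13)%997=91 h(84,84)=(84*31+84)%997=694 -> [91, 694]
  L2: h(91,694)=(91*31+694)%997=524 -> [524]
  root=524
After append 17 (leaves=[99, 13, 84, 17]):
  L0: [99, 13, 84, 17]
  L1: h(99,13)=(99*31+13)%997=91 h(84,17)=(84*31+17)%997=627 -> [91, 627]
  L2: h(91,627)=(91*31+627)%997=457 -> [457]
  root=457
After append 92 (leaves=[99, 13, 84, 17, 92]):
  L0: [99, 13, 84, 17, 92]
  L1: h(99,13)=(99*31+13)%997=91 h(84,17)=(84*31+17)%997=627 h(92,92)=(92*31+92)%997=950 -> [91, 627, 950]
  L2: h(91,627)=(91*31+627)%997=457 h(950,950)=(950*31+950)%997=490 -> [457, 490]
  L3: h(457,490)=(457*31+490)%997=699 -> [699]
  root=699
After append 62 (leaves=[99, 13, 84, 17, 92, 62]):
  L0: [99, 13, 84, 17, 92, 62]
  L1: h(99,13)=(99*31+13)%997=91 h(84,17)=(84*31+17)%997=627 h(92,62)=(92*31+62)%997=920 -> [91, 627, 920]
  L2: h(91,627)=(91*31+627)%997=457 h(920,920)=(920*31+920)%997=527 -> [457, 527]
  L3: h(457,527)=(457*31+527)%997=736 -> [736]
  root=736

Answer: 99 91 524 457 699 736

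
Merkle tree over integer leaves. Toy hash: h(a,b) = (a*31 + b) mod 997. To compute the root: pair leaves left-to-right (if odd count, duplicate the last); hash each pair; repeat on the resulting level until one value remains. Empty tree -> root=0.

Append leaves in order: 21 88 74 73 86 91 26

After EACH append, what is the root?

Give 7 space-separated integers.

Answer: 21 739 352 351 242 402 471

Derivation:
After append 21 (leaves=[21]):
  L0: [21]
  root=21
After append 88 (leaves=[21, 88]):
  L0: [21, 88]
  L1: h(21,88)=(21*31+88)%997=739 -> [739]
  root=739
After append 74 (leaves=[21, 88, 74]):
  L0: [21, 88, 74]
  L1: h(21,88)=(21*31+88)%997=739 h(74,74)=(74*31+74)%997=374 -> [739, 374]
  L2: h(739,374)=(739*31+374)%997=352 -> [352]
  root=352
After append 73 (leaves=[21, 88, 74, 73]):
  L0: [21, 88, 74, 73]
  L1: h(21,88)=(21*31+88)%997=739 h(74,73)=(74*31+73)%997=373 -> [739, 373]
  L2: h(739,373)=(739*31+373)%997=351 -> [351]
  root=351
After append 86 (leaves=[21, 88, 74, 73, 86]):
  L0: [21, 88, 74, 73, 86]
  L1: h(21,88)=(21*31+88)%997=739 h(74,73)=(74*31+73)%997=373 h(86,86)=(86*31+86)%997=758 -> [739, 373, 758]
  L2: h(739,373)=(739*31+373)%997=351 h(758,758)=(758*31+758)%997=328 -> [351, 328]
  L3: h(351,328)=(351*31+328)%997=242 -> [242]
  root=242
After append 91 (leaves=[21, 88, 74, 73, 86, 91]):
  L0: [21, 88, 74, 73, 86, 91]
  L1: h(21,88)=(21*31+88)%997=739 h(74,73)=(74*31+73)%997=373 h(86,91)=(86*31+91)%997=763 -> [739, 373, 763]
  L2: h(739,373)=(739*31+373)%997=351 h(763,763)=(763*31+763)%997=488 -> [351, 488]
  L3: h(351,488)=(351*31+488)%997=402 -> [402]
  root=402
After append 26 (leaves=[21, 88, 74, 73, 86, 91, 26]):
  L0: [21, 88, 74, 73, 86, 91, 26]
  L1: h(21,88)=(21*31+88)%997=739 h(74,73)=(74*31+73)%997=373 h(86,91)=(86*31+91)%997=763 h(26,26)=(26*31+26)%997=832 -> [739, 373, 763, 832]
  L2: h(739,373)=(739*31+373)%997=351 h(763,832)=(763*31+832)%997=557 -> [351, 557]
  L3: h(351,557)=(351*31+557)%997=471 -> [471]
  root=471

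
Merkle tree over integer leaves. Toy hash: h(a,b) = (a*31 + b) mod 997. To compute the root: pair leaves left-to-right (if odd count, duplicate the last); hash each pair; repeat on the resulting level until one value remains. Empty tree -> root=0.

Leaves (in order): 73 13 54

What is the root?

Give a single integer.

Answer: 500

Derivation:
L0: [73, 13, 54]
L1: h(73,13)=(73*31+13)%997=282 h(54,54)=(54*31+54)%997=731 -> [282, 731]
L2: h(282,731)=(282*31+731)%997=500 -> [500]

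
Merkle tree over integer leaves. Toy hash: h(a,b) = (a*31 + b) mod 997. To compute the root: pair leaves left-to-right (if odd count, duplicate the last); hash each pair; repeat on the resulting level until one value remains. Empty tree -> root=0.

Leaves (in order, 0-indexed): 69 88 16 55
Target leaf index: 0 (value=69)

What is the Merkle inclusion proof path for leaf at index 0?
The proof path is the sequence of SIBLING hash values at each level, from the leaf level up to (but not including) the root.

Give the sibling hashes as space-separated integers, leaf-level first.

L0 (leaves): [69, 88, 16, 55], target index=0
L1: h(69,88)=(69*31+88)%997=233 [pair 0] h(16,55)=(16*31+55)%997=551 [pair 1] -> [233, 551]
  Sibling for proof at L0: 88
L2: h(233,551)=(233*31+551)%997=795 [pair 0] -> [795]
  Sibling for proof at L1: 551
Root: 795
Proof path (sibling hashes from leaf to root): [88, 551]

Answer: 88 551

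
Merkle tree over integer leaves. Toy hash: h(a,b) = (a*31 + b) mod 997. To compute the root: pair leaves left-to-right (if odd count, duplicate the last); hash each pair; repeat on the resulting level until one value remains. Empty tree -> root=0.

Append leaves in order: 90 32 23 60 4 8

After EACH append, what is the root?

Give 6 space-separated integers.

Answer: 90 828 482 519 245 373

Derivation:
After append 90 (leaves=[90]):
  L0: [90]
  root=90
After append 32 (leaves=[90, 32]):
  L0: [90, 32]
  L1: h(90,32)=(90*31+32)%997=828 -> [828]
  root=828
After append 23 (leaves=[90, 32, 23]):
  L0: [90, 32, 23]
  L1: h(90,32)=(90*31+32)%997=828 h(23,23)=(23*31+23)%997=736 -> [828, 736]
  L2: h(828,736)=(828*31+736)%997=482 -> [482]
  root=482
After append 60 (leaves=[90, 32, 23, 60]):
  L0: [90, 32, 23, 60]
  L1: h(90,32)=(90*31+32)%997=828 h(23,60)=(23*31+60)%997=773 -> [828, 773]
  L2: h(828,773)=(828*31+773)%997=519 -> [519]
  root=519
After append 4 (leaves=[90, 32, 23, 60, 4]):
  L0: [90, 32, 23, 60, 4]
  L1: h(90,32)=(90*31+32)%997=828 h(23,60)=(23*31+60)%997=773 h(4,4)=(4*31+4)%997=128 -> [828, 773, 128]
  L2: h(828,773)=(828*31+773)%997=519 h(128,128)=(128*31+128)%997=108 -> [519, 108]
  L3: h(519,108)=(519*31+108)%997=245 -> [245]
  root=245
After append 8 (leaves=[90, 32, 23, 60, 4, 8]):
  L0: [90, 32, 23, 60, 4, 8]
  L1: h(90,32)=(90*31+32)%997=828 h(23,60)=(23*31+60)%997=773 h(4,8)=(4*31+8)%997=132 -> [828, 773, 132]
  L2: h(828,773)=(828*31+773)%997=519 h(132,132)=(132*31+132)%997=236 -> [519, 236]
  L3: h(519,236)=(519*31+236)%997=373 -> [373]
  root=373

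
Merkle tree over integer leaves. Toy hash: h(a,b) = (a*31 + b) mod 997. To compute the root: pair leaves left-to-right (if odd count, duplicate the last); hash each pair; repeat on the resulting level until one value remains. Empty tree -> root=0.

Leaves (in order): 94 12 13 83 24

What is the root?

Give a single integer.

L0: [94, 12, 13, 83, 24]
L1: h(94,12)=(94*31+12)%997=932 h(13,83)=(13*31+83)%997=486 h(24,24)=(24*31+24)%997=768 -> [932, 486, 768]
L2: h(932,486)=(932*31+486)%997=465 h(768,768)=(768*31+768)%997=648 -> [465, 648]
L3: h(465,648)=(465*31+648)%997=108 -> [108]

Answer: 108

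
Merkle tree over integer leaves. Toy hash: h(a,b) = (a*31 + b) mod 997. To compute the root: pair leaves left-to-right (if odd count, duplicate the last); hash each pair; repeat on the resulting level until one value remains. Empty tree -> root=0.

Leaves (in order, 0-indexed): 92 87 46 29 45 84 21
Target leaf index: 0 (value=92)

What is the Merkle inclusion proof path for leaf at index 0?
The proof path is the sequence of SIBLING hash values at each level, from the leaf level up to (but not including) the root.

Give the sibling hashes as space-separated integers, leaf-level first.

L0 (leaves): [92, 87, 46, 29, 45, 84, 21], target index=0
L1: h(92,87)=(92*31+87)%997=945 [pair 0] h(46,29)=(46*31+29)%997=458 [pair 1] h(45,84)=(45*31+84)%997=482 [pair 2] h(21,21)=(21*31+21)%997=672 [pair 3] -> [945, 458, 482, 672]
  Sibling for proof at L0: 87
L2: h(945,458)=(945*31+458)%997=840 [pair 0] h(482,672)=(482*31+672)%997=659 [pair 1] -> [840, 659]
  Sibling for proof at L1: 458
L3: h(840,659)=(840*31+659)%997=777 [pair 0] -> [777]
  Sibling for proof at L2: 659
Root: 777
Proof path (sibling hashes from leaf to root): [87, 458, 659]

Answer: 87 458 659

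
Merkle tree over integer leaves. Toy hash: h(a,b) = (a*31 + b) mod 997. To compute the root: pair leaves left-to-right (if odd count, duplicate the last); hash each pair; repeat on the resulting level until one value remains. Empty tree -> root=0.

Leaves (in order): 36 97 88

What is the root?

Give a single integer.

Answer: 539

Derivation:
L0: [36, 97, 88]
L1: h(36,97)=(36*31+97)%997=216 h(88,88)=(88*31+88)%997=822 -> [216, 822]
L2: h(216,822)=(216*31+822)%997=539 -> [539]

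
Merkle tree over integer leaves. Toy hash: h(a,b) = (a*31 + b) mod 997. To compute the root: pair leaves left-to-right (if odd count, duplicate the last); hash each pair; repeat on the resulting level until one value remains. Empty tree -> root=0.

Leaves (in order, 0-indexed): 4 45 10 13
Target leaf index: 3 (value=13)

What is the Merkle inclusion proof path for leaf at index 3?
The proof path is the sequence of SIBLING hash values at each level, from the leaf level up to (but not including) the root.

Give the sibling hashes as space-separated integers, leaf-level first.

Answer: 10 169

Derivation:
L0 (leaves): [4, 45, 10, 13], target index=3
L1: h(4,45)=(4*31+45)%997=169 [pair 0] h(10,13)=(10*31+13)%997=323 [pair 1] -> [169, 323]
  Sibling for proof at L0: 10
L2: h(169,323)=(169*31+323)%997=577 [pair 0] -> [577]
  Sibling for proof at L1: 169
Root: 577
Proof path (sibling hashes from leaf to root): [10, 169]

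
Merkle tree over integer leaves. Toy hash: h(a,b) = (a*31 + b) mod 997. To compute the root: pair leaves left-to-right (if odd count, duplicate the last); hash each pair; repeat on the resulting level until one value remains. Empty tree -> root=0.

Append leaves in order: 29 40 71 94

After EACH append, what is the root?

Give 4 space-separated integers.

After append 29 (leaves=[29]):
  L0: [29]
  root=29
After append 40 (leaves=[29, 40]):
  L0: [29, 40]
  L1: h(29,40)=(29*31+40)%997=939 -> [939]
  root=939
After append 71 (leaves=[29, 40, 71]):
  L0: [29, 40, 71]
  L1: h(29,40)=(29*31+40)%997=939 h(71,71)=(71*31+71)%997=278 -> [939, 278]
  L2: h(939,278)=(939*31+278)%997=474 -> [474]
  root=474
After append 94 (leaves=[29, 40, 71, 94]):
  L0: [29, 40, 71, 94]
  L1: h(29,40)=(29*31+40)%997=939 h(71,94)=(71*31+94)%997=301 -> [939, 301]
  L2: h(939,301)=(939*31+301)%997=497 -> [497]
  root=497

Answer: 29 939 474 497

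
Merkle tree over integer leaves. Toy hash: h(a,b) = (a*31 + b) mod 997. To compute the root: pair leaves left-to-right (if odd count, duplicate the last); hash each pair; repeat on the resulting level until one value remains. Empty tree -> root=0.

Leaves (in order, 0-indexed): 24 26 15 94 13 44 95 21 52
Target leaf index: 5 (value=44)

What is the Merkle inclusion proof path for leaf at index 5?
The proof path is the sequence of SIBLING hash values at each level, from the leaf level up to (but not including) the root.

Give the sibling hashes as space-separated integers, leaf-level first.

Answer: 13 972 501 63

Derivation:
L0 (leaves): [24, 26, 15, 94, 13, 44, 95, 21, 52], target index=5
L1: h(24,26)=(24*31+26)%997=770 [pair 0] h(15,94)=(15*31+94)%997=559 [pair 1] h(13,44)=(13*31+44)%997=447 [pair 2] h(95,21)=(95*31+21)%997=972 [pair 3] h(52,52)=(52*31+52)%997=667 [pair 4] -> [770, 559, 447, 972, 667]
  Sibling for proof at L0: 13
L2: h(770,559)=(770*31+559)%997=501 [pair 0] h(447,972)=(447*31+972)%997=871 [pair 1] h(667,667)=(667*31+667)%997=407 [pair 2] -> [501, 871, 407]
  Sibling for proof at L1: 972
L3: h(501,871)=(501*31+871)%997=450 [pair 0] h(407,407)=(407*31+407)%997=63 [pair 1] -> [450, 63]
  Sibling for proof at L2: 501
L4: h(450,63)=(450*31+63)%997=55 [pair 0] -> [55]
  Sibling for proof at L3: 63
Root: 55
Proof path (sibling hashes from leaf to root): [13, 972, 501, 63]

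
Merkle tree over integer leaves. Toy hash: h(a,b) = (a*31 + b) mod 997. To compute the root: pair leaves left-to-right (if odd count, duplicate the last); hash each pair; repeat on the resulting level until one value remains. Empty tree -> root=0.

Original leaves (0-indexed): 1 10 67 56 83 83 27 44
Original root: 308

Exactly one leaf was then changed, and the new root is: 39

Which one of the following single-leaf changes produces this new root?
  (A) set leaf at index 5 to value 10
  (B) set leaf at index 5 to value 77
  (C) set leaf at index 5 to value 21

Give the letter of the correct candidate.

Original leaves: [1, 10, 67, 56, 83, 83, 27, 44]
Target new root: 39
Try each candidate change and compute the resulting root:
Candidate A: set leaf[5] = 10 -> leaves = [1, 10, 67, 56, 83, 10, 27, 44]
  L0: [1, 10, 67, 56, 83, 10, 27, 44]
  L1: h(1,10)=(1*31+10)%997=41 h(67,56)=(67*31+56)%997=139 h(83,10)=(83*31+10)%997=589 h(27,44)=(27*31+44)%997=881 -> [41, 139, 589, 881]
  L2: h(41,139)=(41*31+139)%997=413 h(589,881)=(589*31+881)%997=197 -> [413, 197]
  L3: h(413,197)=(413*31+197)%997=39 -> [39]
  root = 39 == target 39  ** MATCH **
Candidate B: set leaf[5] = 77 -> leaves = [1, 10, 67, 56, 83, 77, 27, 44]
  L0: [1, 10, 67, 56, 83, 77, 27, 44]
  L1: h(1,10)=(1*31+10)%997=41 h(67,56)=(67*31+56)%997=139 h(83,77)=(83*31+77)%997=656 h(27,44)=(27*31+44)%997=881 -> [41, 139, 656, 881]
  L2: h(41,139)=(41*31+139)%997=413 h(656,881)=(656*31+881)%997=280 -> [413, 280]
  L3: h(413,280)=(413*31+280)%997=122 -> [122]
  root = 122 != target 39
Candidate C: set leaf[5] = 21 -> leaves = [1, 10, 67, 56, 83, 21, 27, 44]
  L0: [1, 10, 67, 56, 83, 21, 27, 44]
  L1: h(1,10)=(1*31+10)%997=41 h(67,56)=(67*31+56)%997=139 h(83,21)=(83*31+21)%997=600 h(27,44)=(27*31+44)%997=881 -> [41, 139, 600, 881]
  L2: h(41,139)=(41*31+139)%997=413 h(600,881)=(600*31+881)%997=538 -> [413, 538]
  L3: h(413,538)=(413*31+538)%997=380 -> [380]
  root = 380 != target 39
Candidate A produces the target root.

Answer: A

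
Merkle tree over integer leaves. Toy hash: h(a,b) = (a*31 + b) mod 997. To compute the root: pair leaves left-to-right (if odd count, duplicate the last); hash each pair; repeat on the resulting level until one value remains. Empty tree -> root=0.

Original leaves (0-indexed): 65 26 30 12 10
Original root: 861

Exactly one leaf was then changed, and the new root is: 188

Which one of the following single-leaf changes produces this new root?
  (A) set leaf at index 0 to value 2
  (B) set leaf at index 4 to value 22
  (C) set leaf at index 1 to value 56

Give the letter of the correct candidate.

Answer: B

Derivation:
Original leaves: [65, 26, 30, 12, 10]
Target new root: 188
Try each candidate change and compute the resulting root:
Candidate A: set leaf[0] = 2 -> leaves = [2, 26, 30, 12, 10]
  L0: [2, 26, 30, 12, 10]
  L1: h(2,26)=(2*31+26)%997=88 h(30,12)=(30*31+12)%997=942 h(10,10)=(10*31+10)%997=320 -> [88, 942, 320]
  L2: h(88,942)=(88*31+942)%997=679 h(320,320)=(320*31+320)%997=270 -> [679, 270]
  L3: h(679,270)=(679*31+270)%997=382 -> [382]
  root = 382 != target 188
Candidate B: set leaf[4] = 22 -> leaves = [65, 26, 30, 12, 22]
  L0: [65, 26, 30, 12, 22]
  L1: h(65,26)=(65*31+26)%997=47 h(30,12)=(30*31+12)%997=942 h(22,22)=(22*31+22)%997=704 -> [47, 942, 704]
  L2: h(47,942)=(47*31+942)%997=405 h(704,704)=(704*31+704)%997=594 -> [405, 594]
  L3: h(405,594)=(405*31+594)%997=188 -> [188]
  root = 188 == target 188  ** MATCH **
Candidate C: set leaf[1] = 56 -> leaves = [65, 56, 30, 12, 10]
  L0: [65, 56, 30, 12, 10]
  L1: h(65,56)=(65*31+56)%997=77 h(30,12)=(30*31+12)%997=942 h(10,10)=(10*31+10)%997=320 -> [77, 942, 320]
  L2: h(77,942)=(77*31+942)%997=338 h(320,320)=(320*31+320)%997=270 -> [338, 270]
  L3: h(338,270)=(338*31+270)%997=778 -> [778]
  root = 778 != target 188
Candidate B produces the target root.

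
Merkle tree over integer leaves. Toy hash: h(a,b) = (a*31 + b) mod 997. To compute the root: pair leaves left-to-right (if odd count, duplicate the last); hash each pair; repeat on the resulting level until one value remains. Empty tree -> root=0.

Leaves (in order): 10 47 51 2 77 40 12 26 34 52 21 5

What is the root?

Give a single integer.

Answer: 477

Derivation:
L0: [10, 47, 51, 2, 77, 40, 12, 26, 34, 52, 21, 5]
L1: h(10,47)=(10*31+47)%997=357 h(51,2)=(51*31+2)%997=586 h(77,40)=(77*31+40)%997=433 h(12,26)=(12*31+26)%997=398 h(34,52)=(34*31+52)%997=109 h(21,5)=(21*31+5)%997=656 -> [357, 586, 433, 398, 109, 656]
L2: h(357,586)=(357*31+586)%997=686 h(433,398)=(433*31+398)%997=860 h(109,656)=(109*31+656)%997=47 -> [686, 860, 47]
L3: h(686,860)=(686*31+860)%997=192 h(47,47)=(47*31+47)%997=507 -> [192, 507]
L4: h(192,507)=(192*31+507)%997=477 -> [477]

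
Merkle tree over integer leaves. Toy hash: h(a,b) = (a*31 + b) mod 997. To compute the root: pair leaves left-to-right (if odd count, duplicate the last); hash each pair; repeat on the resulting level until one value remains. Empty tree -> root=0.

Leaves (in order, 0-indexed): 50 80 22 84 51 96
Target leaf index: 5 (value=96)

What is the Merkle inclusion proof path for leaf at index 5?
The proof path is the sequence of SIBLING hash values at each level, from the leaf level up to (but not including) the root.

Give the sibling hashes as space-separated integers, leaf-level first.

Answer: 51 680 449

Derivation:
L0 (leaves): [50, 80, 22, 84, 51, 96], target index=5
L1: h(50,80)=(50*31+80)%997=633 [pair 0] h(22,84)=(22*31+84)%997=766 [pair 1] h(51,96)=(51*31+96)%997=680 [pair 2] -> [633, 766, 680]
  Sibling for proof at L0: 51
L2: h(633,766)=(633*31+766)%997=449 [pair 0] h(680,680)=(680*31+680)%997=823 [pair 1] -> [449, 823]
  Sibling for proof at L1: 680
L3: h(449,823)=(449*31+823)%997=784 [pair 0] -> [784]
  Sibling for proof at L2: 449
Root: 784
Proof path (sibling hashes from leaf to root): [51, 680, 449]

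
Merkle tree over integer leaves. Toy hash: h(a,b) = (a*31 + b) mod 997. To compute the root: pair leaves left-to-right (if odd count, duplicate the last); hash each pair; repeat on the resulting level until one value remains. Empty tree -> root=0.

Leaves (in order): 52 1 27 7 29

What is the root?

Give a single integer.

Answer: 783

Derivation:
L0: [52, 1, 27, 7, 29]
L1: h(52,1)=(52*31+1)%997=616 h(27,7)=(27*31+7)%997=844 h(29,29)=(29*31+29)%997=928 -> [616, 844, 928]
L2: h(616,844)=(616*31+844)%997=0 h(928,928)=(928*31+928)%997=783 -> [0, 783]
L3: h(0,783)=(0*31+783)%997=783 -> [783]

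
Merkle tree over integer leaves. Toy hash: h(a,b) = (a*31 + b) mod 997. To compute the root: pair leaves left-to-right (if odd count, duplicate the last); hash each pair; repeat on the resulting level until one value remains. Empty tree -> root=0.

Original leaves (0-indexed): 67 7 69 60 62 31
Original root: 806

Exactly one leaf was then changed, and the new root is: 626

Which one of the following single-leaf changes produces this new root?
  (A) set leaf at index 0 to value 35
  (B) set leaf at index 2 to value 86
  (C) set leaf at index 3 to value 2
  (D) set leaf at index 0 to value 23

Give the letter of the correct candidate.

Answer: A

Derivation:
Original leaves: [67, 7, 69, 60, 62, 31]
Target new root: 626
Try each candidate change and compute the resulting root:
Candidate A: set leaf[0] = 35 -> leaves = [35, 7, 69, 60, 62, 31]
  L0: [35, 7, 69, 60, 62, 31]
  L1: h(35,7)=(35*31+7)%997=95 h(69,60)=(69*31+60)%997=205 h(62,31)=(62*31+31)%997=956 -> [95, 205, 956]
  L2: h(95,205)=(95*31+205)%997=159 h(956,956)=(956*31+956)%997=682 -> [159, 682]
  L3: h(159,682)=(159*31+682)%997=626 -> [626]
  root = 626 == target 626  ** MATCH **
Candidate B: set leaf[2] = 86 -> leaves = [67, 7, 86, 60, 62, 31]
  L0: [67, 7, 86, 60, 62, 31]
  L1: h(67,7)=(67*31+7)%997=90 h(86,60)=(86*31+60)%997=732 h(62,31)=(62*31+31)%997=956 -> [90, 732, 956]
  L2: h(90,732)=(90*31+732)%997=531 h(956,956)=(956*31+956)%997=682 -> [531, 682]
  L3: h(531,682)=(531*31+682)%997=194 -> [194]
  root = 194 != target 626
Candidate C: set leaf[3] = 2 -> leaves = [67, 7, 69, 2, 62, 31]
  L0: [67, 7, 69, 2, 62, 31]
  L1: h(67,7)=(67*31+7)%997=90 h(69,2)=(69*31+2)%997=147 h(62,31)=(62*31+31)%997=956 -> [90, 147, 956]
  L2: h(90,147)=(90*31+147)%997=943 h(956,956)=(956*31+956)%997=682 -> [943, 682]
  L3: h(943,682)=(943*31+682)%997=5 -> [5]
  root = 5 != target 626
Candidate D: set leaf[0] = 23 -> leaves = [23, 7, 69, 60, 62, 31]
  L0: [23, 7, 69, 60, 62, 31]
  L1: h(23,7)=(23*31+7)%997=720 h(69,60)=(69*31+60)%997=205 h(62,31)=(62*31+31)%997=956 -> [720, 205, 956]
  L2: h(720,205)=(720*31+205)%997=591 h(956,956)=(956*31+956)%997=682 -> [591, 682]
  L3: h(591,682)=(591*31+682)%997=60 -> [60]
  root = 60 != target 626
Candidate A produces the target root.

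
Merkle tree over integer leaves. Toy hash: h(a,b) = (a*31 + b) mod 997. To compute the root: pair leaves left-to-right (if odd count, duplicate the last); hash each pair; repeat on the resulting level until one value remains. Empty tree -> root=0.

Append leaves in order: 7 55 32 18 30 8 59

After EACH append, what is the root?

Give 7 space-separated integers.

After append 7 (leaves=[7]):
  L0: [7]
  root=7
After append 55 (leaves=[7, 55]):
  L0: [7, 55]
  L1: h(7,55)=(7*31+55)%997=272 -> [272]
  root=272
After append 32 (leaves=[7, 55, 32]):
  L0: [7, 55, 32]
  L1: h(7,55)=(7*31+55)%997=272 h(32,32)=(32*31+32)%997=27 -> [272, 27]
  L2: h(272,27)=(272*31+27)%997=483 -> [483]
  root=483
After append 18 (leaves=[7, 55, 32, 18]):
  L0: [7, 55, 32, 18]
  L1: h(7,55)=(7*31+55)%997=272 h(32,18)=(32*31+18)%997=13 -> [272, 13]
  L2: h(272,13)=(272*31+13)%997=469 -> [469]
  root=469
After append 30 (leaves=[7, 55, 32, 18, 30]):
  L0: [7, 55, 32, 18, 30]
  L1: h(7,55)=(7*31+55)%997=272 h(32,18)=(32*31+18)%997=13 h(30,30)=(30*31+30)%997=960 -> [272, 13, 960]
  L2: h(272,13)=(272*31+13)%997=469 h(960,960)=(960*31+960)%997=810 -> [469, 810]
  L3: h(469,810)=(469*31+810)%997=394 -> [394]
  root=394
After append 8 (leaves=[7, 55, 32, 18, 30, 8]):
  L0: [7, 55, 32, 18, 30, 8]
  L1: h(7,55)=(7*31+55)%997=272 h(32,18)=(32*31+18)%997=13 h(30,8)=(30*31+8)%997=938 -> [272, 13, 938]
  L2: h(272,13)=(272*31+13)%997=469 h(938,938)=(938*31+938)%997=106 -> [469, 106]
  L3: h(469,106)=(469*31+106)%997=687 -> [687]
  root=687
After append 59 (leaves=[7, 55, 32, 18, 30, 8, 59]):
  L0: [7, 55, 32, 18, 30, 8, 59]
  L1: h(7,55)=(7*31+55)%997=272 h(32,18)=(32*31+18)%997=13 h(30,8)=(30*31+8)%997=938 h(59,59)=(59*31+59)%997=891 -> [272, 13, 938, 891]
  L2: h(272,13)=(272*31+13)%997=469 h(938,891)=(938*31+891)%997=59 -> [469, 59]
  L3: h(469,59)=(469*31+59)%997=640 -> [640]
  root=640

Answer: 7 272 483 469 394 687 640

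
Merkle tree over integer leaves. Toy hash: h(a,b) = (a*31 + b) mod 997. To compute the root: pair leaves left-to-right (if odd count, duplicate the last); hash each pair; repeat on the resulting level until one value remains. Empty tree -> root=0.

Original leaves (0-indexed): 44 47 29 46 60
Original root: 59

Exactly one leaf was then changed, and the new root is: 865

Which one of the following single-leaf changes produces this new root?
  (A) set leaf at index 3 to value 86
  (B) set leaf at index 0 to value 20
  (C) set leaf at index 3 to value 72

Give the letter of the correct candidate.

Answer: C

Derivation:
Original leaves: [44, 47, 29, 46, 60]
Target new root: 865
Try each candidate change and compute the resulting root:
Candidate A: set leaf[3] = 86 -> leaves = [44, 47, 29, 86, 60]
  L0: [44, 47, 29, 86, 60]
  L1: h(44,47)=(44*31+47)%997=414 h(29,86)=(29*31+86)%997=985 h(60,60)=(60*31+60)%997=923 -> [414, 985, 923]
  L2: h(414,985)=(414*31+985)%997=858 h(923,923)=(923*31+923)%997=623 -> [858, 623]
  L3: h(858,623)=(858*31+623)%997=302 -> [302]
  root = 302 != target 865
Candidate B: set leaf[0] = 20 -> leaves = [20, 47, 29, 46, 60]
  L0: [20, 47, 29, 46, 60]
  L1: h(20,47)=(20*31+47)%997=667 h(29,46)=(29*31+46)%997=945 h(60,60)=(60*31+60)%997=923 -> [667, 945, 923]
  L2: h(667,945)=(667*31+945)%997=685 h(923,923)=(923*31+923)%997=623 -> [685, 623]
  L3: h(685,623)=(685*31+623)%997=921 -> [921]
  root = 921 != target 865
Candidate C: set leaf[3] = 72 -> leaves = [44, 47, 29, 72, 60]
  L0: [44, 47, 29, 72, 60]
  L1: h(44,47)=(44*31+47)%997=414 h(29,72)=(29*31+72)%997=971 h(60,60)=(60*31+60)%997=923 -> [414, 971, 923]
  L2: h(414,971)=(414*31+971)%997=844 h(923,923)=(923*31+923)%997=623 -> [844, 623]
  L3: h(844,623)=(844*31+623)%997=865 -> [865]
  root = 865 == target 865  ** MATCH **
Candidate C produces the target root.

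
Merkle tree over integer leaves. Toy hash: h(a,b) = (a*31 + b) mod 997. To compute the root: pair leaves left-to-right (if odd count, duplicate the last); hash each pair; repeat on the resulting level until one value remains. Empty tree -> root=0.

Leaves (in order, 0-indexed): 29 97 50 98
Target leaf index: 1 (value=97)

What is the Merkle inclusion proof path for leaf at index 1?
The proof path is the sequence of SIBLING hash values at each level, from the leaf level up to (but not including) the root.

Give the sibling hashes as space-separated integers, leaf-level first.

Answer: 29 651

Derivation:
L0 (leaves): [29, 97, 50, 98], target index=1
L1: h(29,97)=(29*31+97)%997=996 [pair 0] h(50,98)=(50*31+98)%997=651 [pair 1] -> [996, 651]
  Sibling for proof at L0: 29
L2: h(996,651)=(996*31+651)%997=620 [pair 0] -> [620]
  Sibling for proof at L1: 651
Root: 620
Proof path (sibling hashes from leaf to root): [29, 651]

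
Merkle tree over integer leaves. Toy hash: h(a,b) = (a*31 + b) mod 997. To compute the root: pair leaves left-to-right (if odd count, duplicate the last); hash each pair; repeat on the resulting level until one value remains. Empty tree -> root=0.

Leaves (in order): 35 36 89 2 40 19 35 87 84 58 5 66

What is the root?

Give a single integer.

L0: [35, 36, 89, 2, 40, 19, 35, 87, 84, 58, 5, 66]
L1: h(35,36)=(35*31+36)%997=124 h(89,2)=(89*31+2)%997=767 h(40,19)=(40*31+19)%997=262 h(35,87)=(35*31+87)%997=175 h(84,58)=(84*31+58)%997=668 h(5,66)=(5*31+66)%997=221 -> [124, 767, 262, 175, 668, 221]
L2: h(124,767)=(124*31+767)%997=623 h(262,175)=(262*31+175)%997=321 h(668,221)=(668*31+221)%997=989 -> [623, 321, 989]
L3: h(623,321)=(623*31+321)%997=691 h(989,989)=(989*31+989)%997=741 -> [691, 741]
L4: h(691,741)=(691*31+741)%997=228 -> [228]

Answer: 228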